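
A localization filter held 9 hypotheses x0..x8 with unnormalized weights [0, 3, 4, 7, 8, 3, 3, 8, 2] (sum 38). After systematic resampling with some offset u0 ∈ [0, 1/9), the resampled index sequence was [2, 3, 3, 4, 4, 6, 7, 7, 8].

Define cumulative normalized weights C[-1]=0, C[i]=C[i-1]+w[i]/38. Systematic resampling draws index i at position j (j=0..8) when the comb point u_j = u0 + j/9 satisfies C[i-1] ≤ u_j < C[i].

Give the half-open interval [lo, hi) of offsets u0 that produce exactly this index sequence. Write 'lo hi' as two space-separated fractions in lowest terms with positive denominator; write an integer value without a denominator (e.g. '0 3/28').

C = [0, 3/38, 7/38, 7/19, 11/19, 25/38, 14/19, 18/19, 1]
j=0 picked index 2: u0 ∈ [3/38, 7/38)
j=1 picked index 3: u0 ∈ [25/342, 44/171)
j=2 picked index 3: u0 ∈ [-13/342, 25/171)
j=3 picked index 4: u0 ∈ [2/57, 14/57)
j=4 picked index 4: u0 ∈ [-13/171, 23/171)
j=5 picked index 6: u0 ∈ [35/342, 31/171)
j=6 picked index 7: u0 ∈ [4/57, 16/57)
j=7 picked index 7: u0 ∈ [-7/171, 29/171)
j=8 picked index 8: u0 ∈ [10/171, 1/9)
intersection: [35/342, 1/9)

35/342 1/9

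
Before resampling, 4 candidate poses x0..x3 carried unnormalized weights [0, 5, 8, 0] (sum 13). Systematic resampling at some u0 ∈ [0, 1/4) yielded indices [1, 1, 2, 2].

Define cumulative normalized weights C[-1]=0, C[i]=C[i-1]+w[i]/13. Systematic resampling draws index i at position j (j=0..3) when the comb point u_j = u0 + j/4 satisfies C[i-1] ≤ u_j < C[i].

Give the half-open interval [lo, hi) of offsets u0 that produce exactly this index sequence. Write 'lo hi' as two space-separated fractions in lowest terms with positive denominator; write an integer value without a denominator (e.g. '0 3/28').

C = [0, 5/13, 1, 1]
j=0 picked index 1: u0 ∈ [0, 5/13)
j=1 picked index 1: u0 ∈ [-1/4, 7/52)
j=2 picked index 2: u0 ∈ [-3/26, 1/2)
j=3 picked index 2: u0 ∈ [-19/52, 1/4)
intersection: [0, 7/52)

0 7/52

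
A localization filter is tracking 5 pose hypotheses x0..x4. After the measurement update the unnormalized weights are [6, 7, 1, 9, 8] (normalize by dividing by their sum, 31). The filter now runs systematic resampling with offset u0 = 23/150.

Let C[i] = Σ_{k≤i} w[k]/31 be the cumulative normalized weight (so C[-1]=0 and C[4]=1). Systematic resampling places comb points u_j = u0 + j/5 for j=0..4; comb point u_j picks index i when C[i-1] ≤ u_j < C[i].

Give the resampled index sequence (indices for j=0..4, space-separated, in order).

C = [6/31, 13/31, 14/31, 23/31, 1]
j=0: u_0=23/150 ∈ [0, 6/31) → index 0
j=1: u_1=53/150 ∈ [6/31, 13/31) → index 1
j=2: u_2=83/150 ∈ [14/31, 23/31) → index 3
j=3: u_3=113/150 ∈ [23/31, 1) → index 4
j=4: u_4=143/150 ∈ [23/31, 1) → index 4

0 1 3 4 4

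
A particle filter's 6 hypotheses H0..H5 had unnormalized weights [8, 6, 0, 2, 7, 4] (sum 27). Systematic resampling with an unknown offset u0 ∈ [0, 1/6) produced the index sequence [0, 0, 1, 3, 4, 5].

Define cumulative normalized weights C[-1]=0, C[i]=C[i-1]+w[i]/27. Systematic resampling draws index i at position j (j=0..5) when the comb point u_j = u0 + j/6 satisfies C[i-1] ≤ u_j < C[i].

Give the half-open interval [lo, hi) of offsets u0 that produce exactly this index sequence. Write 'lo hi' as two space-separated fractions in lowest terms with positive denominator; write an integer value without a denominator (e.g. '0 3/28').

1/54 5/54

C = [8/27, 14/27, 14/27, 16/27, 23/27, 1]
j=0 picked index 0: u0 ∈ [0, 8/27)
j=1 picked index 0: u0 ∈ [-1/6, 7/54)
j=2 picked index 1: u0 ∈ [-1/27, 5/27)
j=3 picked index 3: u0 ∈ [1/54, 5/54)
j=4 picked index 4: u0 ∈ [-2/27, 5/27)
j=5 picked index 5: u0 ∈ [1/54, 1/6)
intersection: [1/54, 5/54)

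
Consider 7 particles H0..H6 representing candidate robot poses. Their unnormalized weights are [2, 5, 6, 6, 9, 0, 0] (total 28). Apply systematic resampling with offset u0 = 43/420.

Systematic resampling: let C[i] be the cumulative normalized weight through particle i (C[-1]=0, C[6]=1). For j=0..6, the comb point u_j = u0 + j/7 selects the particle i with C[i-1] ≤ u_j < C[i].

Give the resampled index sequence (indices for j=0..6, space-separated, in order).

C = [1/14, 1/4, 13/28, 19/28, 1, 1, 1]
j=0: u_0=43/420 ∈ [1/14, 1/4) → index 1
j=1: u_1=103/420 ∈ [1/14, 1/4) → index 1
j=2: u_2=163/420 ∈ [1/4, 13/28) → index 2
j=3: u_3=223/420 ∈ [13/28, 19/28) → index 3
j=4: u_4=283/420 ∈ [13/28, 19/28) → index 3
j=5: u_5=49/60 ∈ [19/28, 1) → index 4
j=6: u_6=403/420 ∈ [19/28, 1) → index 4

1 1 2 3 3 4 4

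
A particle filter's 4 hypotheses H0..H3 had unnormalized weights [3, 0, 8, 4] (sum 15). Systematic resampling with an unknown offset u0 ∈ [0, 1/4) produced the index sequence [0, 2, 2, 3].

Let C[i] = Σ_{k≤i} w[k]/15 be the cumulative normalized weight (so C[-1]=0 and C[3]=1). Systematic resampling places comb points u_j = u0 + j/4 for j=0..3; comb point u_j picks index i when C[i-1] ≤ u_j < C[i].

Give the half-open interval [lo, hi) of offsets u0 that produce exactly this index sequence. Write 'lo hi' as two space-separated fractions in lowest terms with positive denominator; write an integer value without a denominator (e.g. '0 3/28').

0 1/5

C = [1/5, 1/5, 11/15, 1]
j=0 picked index 0: u0 ∈ [0, 1/5)
j=1 picked index 2: u0 ∈ [-1/20, 29/60)
j=2 picked index 2: u0 ∈ [-3/10, 7/30)
j=3 picked index 3: u0 ∈ [-1/60, 1/4)
intersection: [0, 1/5)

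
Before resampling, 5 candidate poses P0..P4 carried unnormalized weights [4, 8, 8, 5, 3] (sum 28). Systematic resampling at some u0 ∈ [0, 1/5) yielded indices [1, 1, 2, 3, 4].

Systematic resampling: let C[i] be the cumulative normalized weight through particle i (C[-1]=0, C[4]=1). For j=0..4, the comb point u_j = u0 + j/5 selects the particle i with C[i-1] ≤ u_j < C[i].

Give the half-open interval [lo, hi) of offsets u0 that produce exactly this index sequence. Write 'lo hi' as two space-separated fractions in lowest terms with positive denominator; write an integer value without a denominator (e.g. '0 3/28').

1/7 1/5

C = [1/7, 3/7, 5/7, 25/28, 1]
j=0 picked index 1: u0 ∈ [1/7, 3/7)
j=1 picked index 1: u0 ∈ [-2/35, 8/35)
j=2 picked index 2: u0 ∈ [1/35, 11/35)
j=3 picked index 3: u0 ∈ [4/35, 41/140)
j=4 picked index 4: u0 ∈ [13/140, 1/5)
intersection: [1/7, 1/5)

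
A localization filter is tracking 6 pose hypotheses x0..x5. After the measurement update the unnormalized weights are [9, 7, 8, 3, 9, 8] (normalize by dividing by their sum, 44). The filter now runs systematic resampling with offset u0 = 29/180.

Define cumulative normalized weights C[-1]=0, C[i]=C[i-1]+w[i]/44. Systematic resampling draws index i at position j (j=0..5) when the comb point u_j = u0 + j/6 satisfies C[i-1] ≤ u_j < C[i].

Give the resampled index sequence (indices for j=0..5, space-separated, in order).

C = [9/44, 4/11, 6/11, 27/44, 9/11, 1]
j=0: u_0=29/180 ∈ [0, 9/44) → index 0
j=1: u_1=59/180 ∈ [9/44, 4/11) → index 1
j=2: u_2=89/180 ∈ [4/11, 6/11) → index 2
j=3: u_3=119/180 ∈ [27/44, 9/11) → index 4
j=4: u_4=149/180 ∈ [9/11, 1) → index 5
j=5: u_5=179/180 ∈ [9/11, 1) → index 5

0 1 2 4 5 5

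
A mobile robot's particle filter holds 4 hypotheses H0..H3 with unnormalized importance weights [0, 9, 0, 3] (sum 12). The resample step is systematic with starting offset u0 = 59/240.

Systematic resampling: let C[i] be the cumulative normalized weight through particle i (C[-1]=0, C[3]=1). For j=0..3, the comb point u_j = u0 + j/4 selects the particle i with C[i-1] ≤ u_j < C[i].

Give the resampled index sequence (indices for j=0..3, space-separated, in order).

C = [0, 3/4, 3/4, 1]
j=0: u_0=59/240 ∈ [0, 3/4) → index 1
j=1: u_1=119/240 ∈ [0, 3/4) → index 1
j=2: u_2=179/240 ∈ [0, 3/4) → index 1
j=3: u_3=239/240 ∈ [3/4, 1) → index 3

1 1 1 3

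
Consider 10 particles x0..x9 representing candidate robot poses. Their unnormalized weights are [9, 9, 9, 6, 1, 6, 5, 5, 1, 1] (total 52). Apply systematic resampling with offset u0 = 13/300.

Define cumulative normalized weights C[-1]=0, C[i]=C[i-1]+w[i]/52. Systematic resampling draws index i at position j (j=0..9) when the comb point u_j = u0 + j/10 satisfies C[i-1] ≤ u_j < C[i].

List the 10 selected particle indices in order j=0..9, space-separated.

C = [9/52, 9/26, 27/52, 33/52, 17/26, 10/13, 45/52, 25/26, 51/52, 1]
j=0: u_0=13/300 ∈ [0, 9/52) → index 0
j=1: u_1=43/300 ∈ [0, 9/52) → index 0
j=2: u_2=73/300 ∈ [9/52, 9/26) → index 1
j=3: u_3=103/300 ∈ [9/52, 9/26) → index 1
j=4: u_4=133/300 ∈ [9/26, 27/52) → index 2
j=5: u_5=163/300 ∈ [27/52, 33/52) → index 3
j=6: u_6=193/300 ∈ [33/52, 17/26) → index 4
j=7: u_7=223/300 ∈ [17/26, 10/13) → index 5
j=8: u_8=253/300 ∈ [10/13, 45/52) → index 6
j=9: u_9=283/300 ∈ [45/52, 25/26) → index 7

0 0 1 1 2 3 4 5 6 7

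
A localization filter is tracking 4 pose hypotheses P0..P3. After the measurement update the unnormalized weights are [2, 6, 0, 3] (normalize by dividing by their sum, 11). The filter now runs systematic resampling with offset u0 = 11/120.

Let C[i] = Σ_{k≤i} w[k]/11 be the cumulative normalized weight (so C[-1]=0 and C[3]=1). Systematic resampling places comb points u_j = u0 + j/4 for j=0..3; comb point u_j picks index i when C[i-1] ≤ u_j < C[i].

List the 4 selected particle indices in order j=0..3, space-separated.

0 1 1 3

C = [2/11, 8/11, 8/11, 1]
j=0: u_0=11/120 ∈ [0, 2/11) → index 0
j=1: u_1=41/120 ∈ [2/11, 8/11) → index 1
j=2: u_2=71/120 ∈ [2/11, 8/11) → index 1
j=3: u_3=101/120 ∈ [8/11, 1) → index 3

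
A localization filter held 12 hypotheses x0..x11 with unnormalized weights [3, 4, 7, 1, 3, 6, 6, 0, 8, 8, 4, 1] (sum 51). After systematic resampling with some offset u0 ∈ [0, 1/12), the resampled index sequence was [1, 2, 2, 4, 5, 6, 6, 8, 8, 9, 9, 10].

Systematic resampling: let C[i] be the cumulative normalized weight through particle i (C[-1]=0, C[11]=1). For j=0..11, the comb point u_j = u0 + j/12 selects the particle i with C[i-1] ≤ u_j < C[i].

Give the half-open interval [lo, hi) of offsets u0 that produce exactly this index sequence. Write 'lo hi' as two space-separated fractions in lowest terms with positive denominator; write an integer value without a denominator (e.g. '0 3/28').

1/17 13/204

C = [1/17, 7/51, 14/51, 5/17, 6/17, 8/17, 10/17, 10/17, 38/51, 46/51, 50/51, 1]
j=0 picked index 1: u0 ∈ [1/17, 7/51)
j=1 picked index 2: u0 ∈ [11/204, 13/68)
j=2 picked index 2: u0 ∈ [-1/34, 11/102)
j=3 picked index 4: u0 ∈ [3/68, 7/68)
j=4 picked index 5: u0 ∈ [1/51, 7/51)
j=5 picked index 6: u0 ∈ [11/204, 35/204)
j=6 picked index 6: u0 ∈ [-1/34, 3/34)
j=7 picked index 8: u0 ∈ [1/204, 11/68)
j=8 picked index 8: u0 ∈ [-4/51, 4/51)
j=9 picked index 9: u0 ∈ [-1/204, 31/204)
j=10 picked index 9: u0 ∈ [-3/34, 7/102)
j=11 picked index 10: u0 ∈ [-1/68, 13/204)
intersection: [1/17, 13/204)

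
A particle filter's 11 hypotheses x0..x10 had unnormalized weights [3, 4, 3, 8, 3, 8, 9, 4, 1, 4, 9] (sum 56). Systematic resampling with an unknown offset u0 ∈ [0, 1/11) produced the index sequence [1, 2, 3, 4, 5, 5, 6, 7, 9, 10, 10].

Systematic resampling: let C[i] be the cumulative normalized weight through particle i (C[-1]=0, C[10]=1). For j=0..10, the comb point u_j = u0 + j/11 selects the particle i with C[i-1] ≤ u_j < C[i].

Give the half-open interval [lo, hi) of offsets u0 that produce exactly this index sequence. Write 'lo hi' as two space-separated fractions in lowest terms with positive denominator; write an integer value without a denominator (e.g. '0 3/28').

3/56 39/616

C = [3/56, 1/8, 5/28, 9/28, 3/8, 29/56, 19/28, 3/4, 43/56, 47/56, 1]
j=0 picked index 1: u0 ∈ [3/56, 1/8)
j=1 picked index 2: u0 ∈ [3/88, 27/308)
j=2 picked index 3: u0 ∈ [-1/308, 43/308)
j=3 picked index 4: u0 ∈ [15/308, 9/88)
j=4 picked index 5: u0 ∈ [1/88, 95/616)
j=5 picked index 5: u0 ∈ [-7/88, 39/616)
j=6 picked index 6: u0 ∈ [-17/616, 41/308)
j=7 picked index 7: u0 ∈ [13/308, 5/44)
j=8 picked index 9: u0 ∈ [25/616, 69/616)
j=9 picked index 10: u0 ∈ [13/616, 2/11)
j=10 picked index 10: u0 ∈ [-43/616, 1/11)
intersection: [3/56, 39/616)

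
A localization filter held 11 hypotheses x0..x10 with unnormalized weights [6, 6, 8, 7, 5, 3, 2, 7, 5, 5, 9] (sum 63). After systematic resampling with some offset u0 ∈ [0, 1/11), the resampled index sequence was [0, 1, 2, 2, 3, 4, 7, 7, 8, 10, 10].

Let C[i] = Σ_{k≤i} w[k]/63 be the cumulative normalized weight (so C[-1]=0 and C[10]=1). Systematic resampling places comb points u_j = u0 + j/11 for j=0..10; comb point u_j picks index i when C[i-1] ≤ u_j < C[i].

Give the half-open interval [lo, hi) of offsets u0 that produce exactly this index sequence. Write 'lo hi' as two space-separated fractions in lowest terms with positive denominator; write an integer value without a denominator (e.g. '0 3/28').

29/693 31/693

C = [2/21, 4/21, 20/63, 3/7, 32/63, 5/9, 37/63, 44/63, 7/9, 6/7, 1]
j=0 picked index 0: u0 ∈ [0, 2/21)
j=1 picked index 1: u0 ∈ [1/231, 23/231)
j=2 picked index 2: u0 ∈ [2/231, 94/693)
j=3 picked index 2: u0 ∈ [-19/231, 31/693)
j=4 picked index 3: u0 ∈ [-32/693, 5/77)
j=5 picked index 4: u0 ∈ [-2/77, 37/693)
j=6 picked index 7: u0 ∈ [29/693, 106/693)
j=7 picked index 7: u0 ∈ [-34/693, 43/693)
j=8 picked index 8: u0 ∈ [-20/693, 5/99)
j=9 picked index 10: u0 ∈ [3/77, 2/11)
j=10 picked index 10: u0 ∈ [-4/77, 1/11)
intersection: [29/693, 31/693)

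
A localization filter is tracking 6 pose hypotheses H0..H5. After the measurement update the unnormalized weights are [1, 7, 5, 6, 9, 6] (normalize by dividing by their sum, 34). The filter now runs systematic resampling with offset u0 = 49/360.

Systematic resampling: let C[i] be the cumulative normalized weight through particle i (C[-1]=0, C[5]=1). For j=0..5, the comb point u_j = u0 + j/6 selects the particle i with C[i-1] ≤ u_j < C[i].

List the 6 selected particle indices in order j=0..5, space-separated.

1 2 3 4 4 5

C = [1/34, 4/17, 13/34, 19/34, 14/17, 1]
j=0: u_0=49/360 ∈ [1/34, 4/17) → index 1
j=1: u_1=109/360 ∈ [4/17, 13/34) → index 2
j=2: u_2=169/360 ∈ [13/34, 19/34) → index 3
j=3: u_3=229/360 ∈ [19/34, 14/17) → index 4
j=4: u_4=289/360 ∈ [19/34, 14/17) → index 4
j=5: u_5=349/360 ∈ [14/17, 1) → index 5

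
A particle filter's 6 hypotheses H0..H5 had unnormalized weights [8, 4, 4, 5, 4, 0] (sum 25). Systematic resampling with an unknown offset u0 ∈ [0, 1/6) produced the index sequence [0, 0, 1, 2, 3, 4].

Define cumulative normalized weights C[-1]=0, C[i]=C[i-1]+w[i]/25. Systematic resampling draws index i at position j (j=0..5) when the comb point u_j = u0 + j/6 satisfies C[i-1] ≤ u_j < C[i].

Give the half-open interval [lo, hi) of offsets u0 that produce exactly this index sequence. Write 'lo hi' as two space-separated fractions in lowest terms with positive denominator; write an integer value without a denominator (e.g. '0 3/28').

1/150 7/50

C = [8/25, 12/25, 16/25, 21/25, 1, 1]
j=0 picked index 0: u0 ∈ [0, 8/25)
j=1 picked index 0: u0 ∈ [-1/6, 23/150)
j=2 picked index 1: u0 ∈ [-1/75, 11/75)
j=3 picked index 2: u0 ∈ [-1/50, 7/50)
j=4 picked index 3: u0 ∈ [-2/75, 13/75)
j=5 picked index 4: u0 ∈ [1/150, 1/6)
intersection: [1/150, 7/50)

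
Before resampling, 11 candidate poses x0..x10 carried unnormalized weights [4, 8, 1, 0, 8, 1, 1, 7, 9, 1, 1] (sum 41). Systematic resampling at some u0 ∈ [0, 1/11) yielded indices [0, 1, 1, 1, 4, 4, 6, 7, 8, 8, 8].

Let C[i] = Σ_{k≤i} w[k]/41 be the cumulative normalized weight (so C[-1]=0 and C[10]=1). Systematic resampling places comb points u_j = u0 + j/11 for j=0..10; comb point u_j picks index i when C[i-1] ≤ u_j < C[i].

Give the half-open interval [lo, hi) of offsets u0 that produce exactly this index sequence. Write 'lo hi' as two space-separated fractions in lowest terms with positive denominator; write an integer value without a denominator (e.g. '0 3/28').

C = [4/41, 12/41, 13/41, 13/41, 21/41, 22/41, 23/41, 30/41, 39/41, 40/41, 1]
j=0 picked index 0: u0 ∈ [0, 4/41)
j=1 picked index 1: u0 ∈ [3/451, 91/451)
j=2 picked index 1: u0 ∈ [-38/451, 50/451)
j=3 picked index 1: u0 ∈ [-79/451, 9/451)
j=4 picked index 4: u0 ∈ [-21/451, 67/451)
j=5 picked index 4: u0 ∈ [-62/451, 26/451)
j=6 picked index 6: u0 ∈ [-4/451, 7/451)
j=7 picked index 7: u0 ∈ [-34/451, 43/451)
j=8 picked index 8: u0 ∈ [2/451, 101/451)
j=9 picked index 8: u0 ∈ [-39/451, 60/451)
j=10 picked index 8: u0 ∈ [-80/451, 19/451)
intersection: [3/451, 7/451)

3/451 7/451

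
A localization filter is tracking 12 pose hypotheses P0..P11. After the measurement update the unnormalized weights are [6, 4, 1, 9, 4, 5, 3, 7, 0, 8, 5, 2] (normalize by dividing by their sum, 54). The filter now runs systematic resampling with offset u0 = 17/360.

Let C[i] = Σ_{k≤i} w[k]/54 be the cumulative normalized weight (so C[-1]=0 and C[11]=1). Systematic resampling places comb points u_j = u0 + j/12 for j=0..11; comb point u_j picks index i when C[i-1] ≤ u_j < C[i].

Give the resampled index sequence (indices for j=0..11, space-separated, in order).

0 1 3 3 4 5 6 7 7 9 10 11

C = [1/9, 5/27, 11/54, 10/27, 4/9, 29/54, 16/27, 13/18, 13/18, 47/54, 26/27, 1]
j=0: u_0=17/360 ∈ [0, 1/9) → index 0
j=1: u_1=47/360 ∈ [1/9, 5/27) → index 1
j=2: u_2=77/360 ∈ [11/54, 10/27) → index 3
j=3: u_3=107/360 ∈ [11/54, 10/27) → index 3
j=4: u_4=137/360 ∈ [10/27, 4/9) → index 4
j=5: u_5=167/360 ∈ [4/9, 29/54) → index 5
j=6: u_6=197/360 ∈ [29/54, 16/27) → index 6
j=7: u_7=227/360 ∈ [16/27, 13/18) → index 7
j=8: u_8=257/360 ∈ [16/27, 13/18) → index 7
j=9: u_9=287/360 ∈ [13/18, 47/54) → index 9
j=10: u_10=317/360 ∈ [47/54, 26/27) → index 10
j=11: u_11=347/360 ∈ [26/27, 1) → index 11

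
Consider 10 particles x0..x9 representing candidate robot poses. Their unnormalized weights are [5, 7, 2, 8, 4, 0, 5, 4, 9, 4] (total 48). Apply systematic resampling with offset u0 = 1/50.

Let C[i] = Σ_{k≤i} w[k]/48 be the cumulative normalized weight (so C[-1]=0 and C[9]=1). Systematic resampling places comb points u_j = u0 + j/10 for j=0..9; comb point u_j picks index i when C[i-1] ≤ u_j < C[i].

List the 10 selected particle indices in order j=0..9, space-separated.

C = [5/48, 1/4, 7/24, 11/24, 13/24, 13/24, 31/48, 35/48, 11/12, 1]
j=0: u_0=1/50 ∈ [0, 5/48) → index 0
j=1: u_1=3/25 ∈ [5/48, 1/4) → index 1
j=2: u_2=11/50 ∈ [5/48, 1/4) → index 1
j=3: u_3=8/25 ∈ [7/24, 11/24) → index 3
j=4: u_4=21/50 ∈ [7/24, 11/24) → index 3
j=5: u_5=13/25 ∈ [11/24, 13/24) → index 4
j=6: u_6=31/50 ∈ [13/24, 31/48) → index 6
j=7: u_7=18/25 ∈ [31/48, 35/48) → index 7
j=8: u_8=41/50 ∈ [35/48, 11/12) → index 8
j=9: u_9=23/25 ∈ [11/12, 1) → index 9

0 1 1 3 3 4 6 7 8 9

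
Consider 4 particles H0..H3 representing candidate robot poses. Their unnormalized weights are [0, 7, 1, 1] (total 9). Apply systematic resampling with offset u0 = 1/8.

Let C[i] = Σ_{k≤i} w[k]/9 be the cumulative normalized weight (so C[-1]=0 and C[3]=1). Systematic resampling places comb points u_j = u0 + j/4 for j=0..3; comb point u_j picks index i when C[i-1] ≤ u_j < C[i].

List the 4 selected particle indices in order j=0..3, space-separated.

C = [0, 7/9, 8/9, 1]
j=0: u_0=1/8 ∈ [0, 7/9) → index 1
j=1: u_1=3/8 ∈ [0, 7/9) → index 1
j=2: u_2=5/8 ∈ [0, 7/9) → index 1
j=3: u_3=7/8 ∈ [7/9, 8/9) → index 2

1 1 1 2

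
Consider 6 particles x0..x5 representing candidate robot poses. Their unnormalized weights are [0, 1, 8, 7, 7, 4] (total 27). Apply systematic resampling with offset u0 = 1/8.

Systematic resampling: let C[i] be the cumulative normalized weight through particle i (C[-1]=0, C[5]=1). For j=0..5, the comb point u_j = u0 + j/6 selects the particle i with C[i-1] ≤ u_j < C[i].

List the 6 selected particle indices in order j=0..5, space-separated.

C = [0, 1/27, 1/3, 16/27, 23/27, 1]
j=0: u_0=1/8 ∈ [1/27, 1/3) → index 2
j=1: u_1=7/24 ∈ [1/27, 1/3) → index 2
j=2: u_2=11/24 ∈ [1/3, 16/27) → index 3
j=3: u_3=5/8 ∈ [16/27, 23/27) → index 4
j=4: u_4=19/24 ∈ [16/27, 23/27) → index 4
j=5: u_5=23/24 ∈ [23/27, 1) → index 5

2 2 3 4 4 5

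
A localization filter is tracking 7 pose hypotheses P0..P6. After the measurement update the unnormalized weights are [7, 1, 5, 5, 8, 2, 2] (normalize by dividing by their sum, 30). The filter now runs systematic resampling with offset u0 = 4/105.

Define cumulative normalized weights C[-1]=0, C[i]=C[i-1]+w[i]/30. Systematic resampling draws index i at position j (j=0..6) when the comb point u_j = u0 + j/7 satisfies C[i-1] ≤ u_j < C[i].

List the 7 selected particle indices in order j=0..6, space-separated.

0 0 2 3 4 4 5

C = [7/30, 4/15, 13/30, 3/5, 13/15, 14/15, 1]
j=0: u_0=4/105 ∈ [0, 7/30) → index 0
j=1: u_1=19/105 ∈ [0, 7/30) → index 0
j=2: u_2=34/105 ∈ [4/15, 13/30) → index 2
j=3: u_3=7/15 ∈ [13/30, 3/5) → index 3
j=4: u_4=64/105 ∈ [3/5, 13/15) → index 4
j=5: u_5=79/105 ∈ [3/5, 13/15) → index 4
j=6: u_6=94/105 ∈ [13/15, 14/15) → index 5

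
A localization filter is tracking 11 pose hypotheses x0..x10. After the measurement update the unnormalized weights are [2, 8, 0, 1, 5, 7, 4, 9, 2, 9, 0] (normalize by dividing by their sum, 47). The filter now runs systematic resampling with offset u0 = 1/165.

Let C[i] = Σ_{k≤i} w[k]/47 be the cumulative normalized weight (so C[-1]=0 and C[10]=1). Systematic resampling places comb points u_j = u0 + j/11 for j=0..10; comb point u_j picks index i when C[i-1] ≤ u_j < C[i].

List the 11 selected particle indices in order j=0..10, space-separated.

0 1 1 4 5 5 6 7 7 9 9

C = [2/47, 10/47, 10/47, 11/47, 16/47, 23/47, 27/47, 36/47, 38/47, 1, 1]
j=0: u_0=1/165 ∈ [0, 2/47) → index 0
j=1: u_1=16/165 ∈ [2/47, 10/47) → index 1
j=2: u_2=31/165 ∈ [2/47, 10/47) → index 1
j=3: u_3=46/165 ∈ [11/47, 16/47) → index 4
j=4: u_4=61/165 ∈ [16/47, 23/47) → index 5
j=5: u_5=76/165 ∈ [16/47, 23/47) → index 5
j=6: u_6=91/165 ∈ [23/47, 27/47) → index 6
j=7: u_7=106/165 ∈ [27/47, 36/47) → index 7
j=8: u_8=11/15 ∈ [27/47, 36/47) → index 7
j=9: u_9=136/165 ∈ [38/47, 1) → index 9
j=10: u_10=151/165 ∈ [38/47, 1) → index 9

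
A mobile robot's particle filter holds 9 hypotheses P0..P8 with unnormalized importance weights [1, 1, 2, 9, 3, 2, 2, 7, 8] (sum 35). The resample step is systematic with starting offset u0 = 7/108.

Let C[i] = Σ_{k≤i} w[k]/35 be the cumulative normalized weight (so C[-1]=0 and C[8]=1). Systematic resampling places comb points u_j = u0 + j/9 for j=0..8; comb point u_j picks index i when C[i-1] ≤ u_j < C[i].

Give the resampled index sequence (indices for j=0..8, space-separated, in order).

2 3 3 4 5 7 7 8 8

C = [1/35, 2/35, 4/35, 13/35, 16/35, 18/35, 4/7, 27/35, 1]
j=0: u_0=7/108 ∈ [2/35, 4/35) → index 2
j=1: u_1=19/108 ∈ [4/35, 13/35) → index 3
j=2: u_2=31/108 ∈ [4/35, 13/35) → index 3
j=3: u_3=43/108 ∈ [13/35, 16/35) → index 4
j=4: u_4=55/108 ∈ [16/35, 18/35) → index 5
j=5: u_5=67/108 ∈ [4/7, 27/35) → index 7
j=6: u_6=79/108 ∈ [4/7, 27/35) → index 7
j=7: u_7=91/108 ∈ [27/35, 1) → index 8
j=8: u_8=103/108 ∈ [27/35, 1) → index 8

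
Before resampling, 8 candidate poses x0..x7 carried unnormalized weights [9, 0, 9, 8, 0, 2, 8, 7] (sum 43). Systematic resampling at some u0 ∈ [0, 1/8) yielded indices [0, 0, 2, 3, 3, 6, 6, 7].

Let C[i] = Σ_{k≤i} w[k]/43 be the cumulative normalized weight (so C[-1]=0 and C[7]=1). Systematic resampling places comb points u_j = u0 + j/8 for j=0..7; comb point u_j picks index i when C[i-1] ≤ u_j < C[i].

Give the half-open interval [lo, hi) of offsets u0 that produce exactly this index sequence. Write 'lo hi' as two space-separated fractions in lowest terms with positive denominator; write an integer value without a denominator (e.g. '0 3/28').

C = [9/43, 9/43, 18/43, 26/43, 26/43, 28/43, 36/43, 1]
j=0 picked index 0: u0 ∈ [0, 9/43)
j=1 picked index 0: u0 ∈ [-1/8, 29/344)
j=2 picked index 2: u0 ∈ [-7/172, 29/172)
j=3 picked index 3: u0 ∈ [15/344, 79/344)
j=4 picked index 3: u0 ∈ [-7/86, 9/86)
j=5 picked index 6: u0 ∈ [9/344, 73/344)
j=6 picked index 6: u0 ∈ [-17/172, 15/172)
j=7 picked index 7: u0 ∈ [-13/344, 1/8)
intersection: [15/344, 29/344)

15/344 29/344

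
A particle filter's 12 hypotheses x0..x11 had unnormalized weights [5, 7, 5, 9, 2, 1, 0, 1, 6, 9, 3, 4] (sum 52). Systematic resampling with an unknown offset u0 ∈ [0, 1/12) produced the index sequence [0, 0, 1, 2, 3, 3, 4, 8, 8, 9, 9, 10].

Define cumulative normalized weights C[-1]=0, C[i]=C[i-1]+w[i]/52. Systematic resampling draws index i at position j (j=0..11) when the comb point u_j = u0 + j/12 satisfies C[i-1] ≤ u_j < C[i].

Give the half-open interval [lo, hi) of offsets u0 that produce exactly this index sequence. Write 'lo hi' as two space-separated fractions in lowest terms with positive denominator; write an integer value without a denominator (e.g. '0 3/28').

0 1/156

C = [5/52, 3/13, 17/52, 1/2, 7/13, 29/52, 29/52, 15/26, 9/13, 45/52, 12/13, 1]
j=0 picked index 0: u0 ∈ [0, 5/52)
j=1 picked index 0: u0 ∈ [-1/12, 1/78)
j=2 picked index 1: u0 ∈ [-11/156, 5/78)
j=3 picked index 2: u0 ∈ [-1/52, 1/13)
j=4 picked index 3: u0 ∈ [-1/156, 1/6)
j=5 picked index 3: u0 ∈ [-7/78, 1/12)
j=6 picked index 4: u0 ∈ [0, 1/26)
j=7 picked index 8: u0 ∈ [-1/156, 17/156)
j=8 picked index 8: u0 ∈ [-7/78, 1/39)
j=9 picked index 9: u0 ∈ [-3/52, 3/26)
j=10 picked index 9: u0 ∈ [-11/78, 5/156)
j=11 picked index 10: u0 ∈ [-2/39, 1/156)
intersection: [0, 1/156)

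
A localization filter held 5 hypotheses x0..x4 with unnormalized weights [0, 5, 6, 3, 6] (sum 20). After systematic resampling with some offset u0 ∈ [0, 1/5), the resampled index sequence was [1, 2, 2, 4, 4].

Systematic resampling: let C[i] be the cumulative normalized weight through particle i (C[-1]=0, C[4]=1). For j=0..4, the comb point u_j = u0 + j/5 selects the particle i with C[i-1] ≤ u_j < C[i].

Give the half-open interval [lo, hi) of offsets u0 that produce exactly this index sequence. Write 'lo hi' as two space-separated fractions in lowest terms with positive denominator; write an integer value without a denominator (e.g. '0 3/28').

1/10 3/20

C = [0, 1/4, 11/20, 7/10, 1]
j=0 picked index 1: u0 ∈ [0, 1/4)
j=1 picked index 2: u0 ∈ [1/20, 7/20)
j=2 picked index 2: u0 ∈ [-3/20, 3/20)
j=3 picked index 4: u0 ∈ [1/10, 2/5)
j=4 picked index 4: u0 ∈ [-1/10, 1/5)
intersection: [1/10, 3/20)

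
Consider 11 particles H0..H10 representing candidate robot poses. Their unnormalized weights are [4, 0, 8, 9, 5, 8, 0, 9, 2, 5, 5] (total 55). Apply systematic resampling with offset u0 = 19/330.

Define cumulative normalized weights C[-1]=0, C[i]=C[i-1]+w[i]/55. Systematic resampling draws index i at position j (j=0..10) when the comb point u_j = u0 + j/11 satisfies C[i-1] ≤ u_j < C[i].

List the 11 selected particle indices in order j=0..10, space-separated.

C = [4/55, 4/55, 12/55, 21/55, 26/55, 34/55, 34/55, 43/55, 9/11, 10/11, 1]
j=0: u_0=19/330 ∈ [0, 4/55) → index 0
j=1: u_1=49/330 ∈ [4/55, 12/55) → index 2
j=2: u_2=79/330 ∈ [12/55, 21/55) → index 3
j=3: u_3=109/330 ∈ [12/55, 21/55) → index 3
j=4: u_4=139/330 ∈ [21/55, 26/55) → index 4
j=5: u_5=169/330 ∈ [26/55, 34/55) → index 5
j=6: u_6=199/330 ∈ [26/55, 34/55) → index 5
j=7: u_7=229/330 ∈ [34/55, 43/55) → index 7
j=8: u_8=259/330 ∈ [43/55, 9/11) → index 8
j=9: u_9=289/330 ∈ [9/11, 10/11) → index 9
j=10: u_10=29/30 ∈ [10/11, 1) → index 10

0 2 3 3 4 5 5 7 8 9 10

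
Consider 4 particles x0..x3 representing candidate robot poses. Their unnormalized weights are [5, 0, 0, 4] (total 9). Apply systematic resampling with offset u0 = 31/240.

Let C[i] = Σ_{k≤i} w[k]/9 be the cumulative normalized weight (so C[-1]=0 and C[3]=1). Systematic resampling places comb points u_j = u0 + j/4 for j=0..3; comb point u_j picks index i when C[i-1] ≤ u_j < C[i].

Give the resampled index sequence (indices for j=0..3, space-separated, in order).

0 0 3 3

C = [5/9, 5/9, 5/9, 1]
j=0: u_0=31/240 ∈ [0, 5/9) → index 0
j=1: u_1=91/240 ∈ [0, 5/9) → index 0
j=2: u_2=151/240 ∈ [5/9, 1) → index 3
j=3: u_3=211/240 ∈ [5/9, 1) → index 3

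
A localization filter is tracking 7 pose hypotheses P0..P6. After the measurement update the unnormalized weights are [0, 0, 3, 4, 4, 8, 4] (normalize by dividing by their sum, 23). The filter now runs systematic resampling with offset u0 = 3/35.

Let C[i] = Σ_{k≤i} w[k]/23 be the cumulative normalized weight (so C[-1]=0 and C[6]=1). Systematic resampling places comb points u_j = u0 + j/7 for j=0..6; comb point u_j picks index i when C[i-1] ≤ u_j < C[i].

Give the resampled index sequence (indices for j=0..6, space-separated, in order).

C = [0, 0, 3/23, 7/23, 11/23, 19/23, 1]
j=0: u_0=3/35 ∈ [0, 3/23) → index 2
j=1: u_1=8/35 ∈ [3/23, 7/23) → index 3
j=2: u_2=13/35 ∈ [7/23, 11/23) → index 4
j=3: u_3=18/35 ∈ [11/23, 19/23) → index 5
j=4: u_4=23/35 ∈ [11/23, 19/23) → index 5
j=5: u_5=4/5 ∈ [11/23, 19/23) → index 5
j=6: u_6=33/35 ∈ [19/23, 1) → index 6

2 3 4 5 5 5 6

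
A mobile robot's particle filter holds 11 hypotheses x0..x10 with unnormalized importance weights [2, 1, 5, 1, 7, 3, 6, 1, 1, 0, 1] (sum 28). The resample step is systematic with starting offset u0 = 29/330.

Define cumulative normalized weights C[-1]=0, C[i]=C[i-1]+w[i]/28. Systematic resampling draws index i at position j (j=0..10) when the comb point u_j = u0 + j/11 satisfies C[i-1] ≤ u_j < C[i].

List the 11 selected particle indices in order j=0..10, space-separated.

C = [1/14, 3/28, 2/7, 9/28, 4/7, 19/28, 25/28, 13/14, 27/28, 27/28, 1]
j=0: u_0=29/330 ∈ [1/14, 3/28) → index 1
j=1: u_1=59/330 ∈ [3/28, 2/7) → index 2
j=2: u_2=89/330 ∈ [3/28, 2/7) → index 2
j=3: u_3=119/330 ∈ [9/28, 4/7) → index 4
j=4: u_4=149/330 ∈ [9/28, 4/7) → index 4
j=5: u_5=179/330 ∈ [9/28, 4/7) → index 4
j=6: u_6=19/30 ∈ [4/7, 19/28) → index 5
j=7: u_7=239/330 ∈ [19/28, 25/28) → index 6
j=8: u_8=269/330 ∈ [19/28, 25/28) → index 6
j=9: u_9=299/330 ∈ [25/28, 13/14) → index 7
j=10: u_10=329/330 ∈ [27/28, 1) → index 10

1 2 2 4 4 4 5 6 6 7 10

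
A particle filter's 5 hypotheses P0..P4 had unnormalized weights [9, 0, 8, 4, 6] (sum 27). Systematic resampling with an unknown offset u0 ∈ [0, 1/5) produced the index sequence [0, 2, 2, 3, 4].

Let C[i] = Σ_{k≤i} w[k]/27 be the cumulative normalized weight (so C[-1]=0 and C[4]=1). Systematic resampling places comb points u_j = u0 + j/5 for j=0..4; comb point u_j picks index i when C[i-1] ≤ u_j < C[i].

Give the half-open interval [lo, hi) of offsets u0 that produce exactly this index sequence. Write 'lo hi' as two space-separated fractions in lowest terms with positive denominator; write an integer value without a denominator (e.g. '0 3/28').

2/15 8/45

C = [1/3, 1/3, 17/27, 7/9, 1]
j=0 picked index 0: u0 ∈ [0, 1/3)
j=1 picked index 2: u0 ∈ [2/15, 58/135)
j=2 picked index 2: u0 ∈ [-1/15, 31/135)
j=3 picked index 3: u0 ∈ [4/135, 8/45)
j=4 picked index 4: u0 ∈ [-1/45, 1/5)
intersection: [2/15, 8/45)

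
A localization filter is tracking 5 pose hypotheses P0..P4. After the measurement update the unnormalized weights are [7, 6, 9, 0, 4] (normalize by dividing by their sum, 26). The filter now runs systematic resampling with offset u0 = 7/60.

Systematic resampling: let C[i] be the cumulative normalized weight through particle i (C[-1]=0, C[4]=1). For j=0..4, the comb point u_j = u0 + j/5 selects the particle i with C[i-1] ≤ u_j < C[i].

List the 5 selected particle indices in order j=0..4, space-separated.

0 1 2 2 4

C = [7/26, 1/2, 11/13, 11/13, 1]
j=0: u_0=7/60 ∈ [0, 7/26) → index 0
j=1: u_1=19/60 ∈ [7/26, 1/2) → index 1
j=2: u_2=31/60 ∈ [1/2, 11/13) → index 2
j=3: u_3=43/60 ∈ [1/2, 11/13) → index 2
j=4: u_4=11/12 ∈ [11/13, 1) → index 4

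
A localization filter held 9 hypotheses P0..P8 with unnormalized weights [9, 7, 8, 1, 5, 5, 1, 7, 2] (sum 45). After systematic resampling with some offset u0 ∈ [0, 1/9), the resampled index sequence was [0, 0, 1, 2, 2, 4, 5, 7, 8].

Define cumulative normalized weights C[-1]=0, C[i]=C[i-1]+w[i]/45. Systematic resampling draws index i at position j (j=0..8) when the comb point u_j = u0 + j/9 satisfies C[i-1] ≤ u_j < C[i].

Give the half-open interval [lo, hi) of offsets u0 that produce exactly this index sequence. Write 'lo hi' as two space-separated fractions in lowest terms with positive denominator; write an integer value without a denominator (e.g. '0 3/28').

1/15 4/45

C = [1/5, 16/45, 8/15, 5/9, 2/3, 7/9, 4/5, 43/45, 1]
j=0 picked index 0: u0 ∈ [0, 1/5)
j=1 picked index 0: u0 ∈ [-1/9, 4/45)
j=2 picked index 1: u0 ∈ [-1/45, 2/15)
j=3 picked index 2: u0 ∈ [1/45, 1/5)
j=4 picked index 2: u0 ∈ [-4/45, 4/45)
j=5 picked index 4: u0 ∈ [0, 1/9)
j=6 picked index 5: u0 ∈ [0, 1/9)
j=7 picked index 7: u0 ∈ [1/45, 8/45)
j=8 picked index 8: u0 ∈ [1/15, 1/9)
intersection: [1/15, 4/45)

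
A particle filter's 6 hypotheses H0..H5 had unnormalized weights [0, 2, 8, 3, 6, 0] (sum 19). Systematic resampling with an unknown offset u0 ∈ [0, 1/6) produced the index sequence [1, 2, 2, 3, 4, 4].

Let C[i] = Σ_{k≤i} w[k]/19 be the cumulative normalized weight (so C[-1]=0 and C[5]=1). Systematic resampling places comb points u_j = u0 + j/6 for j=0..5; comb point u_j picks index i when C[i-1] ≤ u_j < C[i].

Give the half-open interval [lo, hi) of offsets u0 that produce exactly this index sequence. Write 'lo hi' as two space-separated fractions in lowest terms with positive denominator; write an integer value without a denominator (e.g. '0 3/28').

C = [0, 2/19, 10/19, 13/19, 1, 1]
j=0 picked index 1: u0 ∈ [0, 2/19)
j=1 picked index 2: u0 ∈ [-7/114, 41/114)
j=2 picked index 2: u0 ∈ [-13/57, 11/57)
j=3 picked index 3: u0 ∈ [1/38, 7/38)
j=4 picked index 4: u0 ∈ [1/57, 1/3)
j=5 picked index 4: u0 ∈ [-17/114, 1/6)
intersection: [1/38, 2/19)

1/38 2/19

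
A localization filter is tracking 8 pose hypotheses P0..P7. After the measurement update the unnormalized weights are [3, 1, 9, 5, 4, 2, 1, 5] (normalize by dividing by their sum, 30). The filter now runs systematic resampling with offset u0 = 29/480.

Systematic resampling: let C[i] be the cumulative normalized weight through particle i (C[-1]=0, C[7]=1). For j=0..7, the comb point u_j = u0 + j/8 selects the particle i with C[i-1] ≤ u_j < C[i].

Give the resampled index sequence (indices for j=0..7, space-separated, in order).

0 2 2 3 3 4 6 7

C = [1/10, 2/15, 13/30, 3/5, 11/15, 4/5, 5/6, 1]
j=0: u_0=29/480 ∈ [0, 1/10) → index 0
j=1: u_1=89/480 ∈ [2/15, 13/30) → index 2
j=2: u_2=149/480 ∈ [2/15, 13/30) → index 2
j=3: u_3=209/480 ∈ [13/30, 3/5) → index 3
j=4: u_4=269/480 ∈ [13/30, 3/5) → index 3
j=5: u_5=329/480 ∈ [3/5, 11/15) → index 4
j=6: u_6=389/480 ∈ [4/5, 5/6) → index 6
j=7: u_7=449/480 ∈ [5/6, 1) → index 7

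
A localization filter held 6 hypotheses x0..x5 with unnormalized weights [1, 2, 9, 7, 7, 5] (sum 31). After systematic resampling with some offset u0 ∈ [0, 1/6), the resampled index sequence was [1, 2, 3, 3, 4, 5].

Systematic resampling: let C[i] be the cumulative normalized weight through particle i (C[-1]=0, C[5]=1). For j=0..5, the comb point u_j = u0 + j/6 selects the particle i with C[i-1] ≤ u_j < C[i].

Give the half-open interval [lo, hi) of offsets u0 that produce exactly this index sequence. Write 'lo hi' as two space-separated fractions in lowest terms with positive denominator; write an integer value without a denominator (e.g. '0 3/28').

C = [1/31, 3/31, 12/31, 19/31, 26/31, 1]
j=0 picked index 1: u0 ∈ [1/31, 3/31)
j=1 picked index 2: u0 ∈ [-13/186, 41/186)
j=2 picked index 3: u0 ∈ [5/93, 26/93)
j=3 picked index 3: u0 ∈ [-7/62, 7/62)
j=4 picked index 4: u0 ∈ [-5/93, 16/93)
j=5 picked index 5: u0 ∈ [1/186, 1/6)
intersection: [5/93, 3/31)

5/93 3/31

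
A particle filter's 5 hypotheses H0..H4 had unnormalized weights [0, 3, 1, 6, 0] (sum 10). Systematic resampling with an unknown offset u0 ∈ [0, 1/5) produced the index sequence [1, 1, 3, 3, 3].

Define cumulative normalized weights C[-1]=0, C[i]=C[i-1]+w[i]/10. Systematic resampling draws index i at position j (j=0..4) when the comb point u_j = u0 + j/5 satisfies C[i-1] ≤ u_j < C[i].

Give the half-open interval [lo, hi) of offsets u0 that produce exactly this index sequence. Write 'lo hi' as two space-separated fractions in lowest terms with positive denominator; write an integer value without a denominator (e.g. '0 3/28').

0 1/10

C = [0, 3/10, 2/5, 1, 1]
j=0 picked index 1: u0 ∈ [0, 3/10)
j=1 picked index 1: u0 ∈ [-1/5, 1/10)
j=2 picked index 3: u0 ∈ [0, 3/5)
j=3 picked index 3: u0 ∈ [-1/5, 2/5)
j=4 picked index 3: u0 ∈ [-2/5, 1/5)
intersection: [0, 1/10)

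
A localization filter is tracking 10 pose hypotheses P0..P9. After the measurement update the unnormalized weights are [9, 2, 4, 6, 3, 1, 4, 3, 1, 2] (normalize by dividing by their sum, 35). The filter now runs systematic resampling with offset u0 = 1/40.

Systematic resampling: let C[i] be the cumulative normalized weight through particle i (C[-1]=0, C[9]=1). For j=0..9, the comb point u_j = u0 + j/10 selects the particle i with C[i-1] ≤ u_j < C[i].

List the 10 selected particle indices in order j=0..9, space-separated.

C = [9/35, 11/35, 3/7, 3/5, 24/35, 5/7, 29/35, 32/35, 33/35, 1]
j=0: u_0=1/40 ∈ [0, 9/35) → index 0
j=1: u_1=1/8 ∈ [0, 9/35) → index 0
j=2: u_2=9/40 ∈ [0, 9/35) → index 0
j=3: u_3=13/40 ∈ [11/35, 3/7) → index 2
j=4: u_4=17/40 ∈ [11/35, 3/7) → index 2
j=5: u_5=21/40 ∈ [3/7, 3/5) → index 3
j=6: u_6=5/8 ∈ [3/5, 24/35) → index 4
j=7: u_7=29/40 ∈ [5/7, 29/35) → index 6
j=8: u_8=33/40 ∈ [5/7, 29/35) → index 6
j=9: u_9=37/40 ∈ [32/35, 33/35) → index 8

0 0 0 2 2 3 4 6 6 8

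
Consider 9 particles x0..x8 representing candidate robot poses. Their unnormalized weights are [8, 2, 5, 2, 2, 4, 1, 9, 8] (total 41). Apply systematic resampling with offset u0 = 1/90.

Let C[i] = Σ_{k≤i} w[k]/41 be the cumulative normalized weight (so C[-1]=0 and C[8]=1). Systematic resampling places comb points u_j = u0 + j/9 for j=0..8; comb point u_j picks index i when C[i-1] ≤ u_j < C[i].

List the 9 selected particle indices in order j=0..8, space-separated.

C = [8/41, 10/41, 15/41, 17/41, 19/41, 23/41, 24/41, 33/41, 1]
j=0: u_0=1/90 ∈ [0, 8/41) → index 0
j=1: u_1=11/90 ∈ [0, 8/41) → index 0
j=2: u_2=7/30 ∈ [8/41, 10/41) → index 1
j=3: u_3=31/90 ∈ [10/41, 15/41) → index 2
j=4: u_4=41/90 ∈ [17/41, 19/41) → index 4
j=5: u_5=17/30 ∈ [23/41, 24/41) → index 6
j=6: u_6=61/90 ∈ [24/41, 33/41) → index 7
j=7: u_7=71/90 ∈ [24/41, 33/41) → index 7
j=8: u_8=9/10 ∈ [33/41, 1) → index 8

0 0 1 2 4 6 7 7 8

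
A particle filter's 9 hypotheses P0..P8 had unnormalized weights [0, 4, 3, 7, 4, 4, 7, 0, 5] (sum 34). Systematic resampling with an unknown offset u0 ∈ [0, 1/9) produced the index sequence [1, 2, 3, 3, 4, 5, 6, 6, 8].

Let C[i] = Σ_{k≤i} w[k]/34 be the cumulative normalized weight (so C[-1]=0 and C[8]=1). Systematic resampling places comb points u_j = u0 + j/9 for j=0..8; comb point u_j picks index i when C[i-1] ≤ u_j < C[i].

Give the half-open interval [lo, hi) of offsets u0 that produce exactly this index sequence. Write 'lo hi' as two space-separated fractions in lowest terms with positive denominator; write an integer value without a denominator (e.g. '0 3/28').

1/153 23/306

C = [0, 2/17, 7/34, 7/17, 9/17, 11/17, 29/34, 29/34, 1]
j=0 picked index 1: u0 ∈ [0, 2/17)
j=1 picked index 2: u0 ∈ [1/153, 29/306)
j=2 picked index 3: u0 ∈ [-5/306, 29/153)
j=3 picked index 3: u0 ∈ [-13/102, 4/51)
j=4 picked index 4: u0 ∈ [-5/153, 13/153)
j=5 picked index 5: u0 ∈ [-4/153, 14/153)
j=6 picked index 6: u0 ∈ [-1/51, 19/102)
j=7 picked index 6: u0 ∈ [-20/153, 23/306)
j=8 picked index 8: u0 ∈ [-11/306, 1/9)
intersection: [1/153, 23/306)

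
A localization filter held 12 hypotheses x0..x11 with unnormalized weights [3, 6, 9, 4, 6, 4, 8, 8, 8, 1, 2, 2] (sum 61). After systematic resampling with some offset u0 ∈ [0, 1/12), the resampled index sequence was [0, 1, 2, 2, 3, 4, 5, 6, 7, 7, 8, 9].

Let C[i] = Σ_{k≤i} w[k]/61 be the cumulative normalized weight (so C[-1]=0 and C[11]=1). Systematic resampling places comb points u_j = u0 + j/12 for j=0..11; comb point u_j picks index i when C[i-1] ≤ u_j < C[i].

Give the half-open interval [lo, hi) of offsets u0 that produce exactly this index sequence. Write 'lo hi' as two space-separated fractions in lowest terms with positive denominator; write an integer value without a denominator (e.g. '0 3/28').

C = [3/61, 9/61, 18/61, 22/61, 28/61, 32/61, 40/61, 48/61, 56/61, 57/61, 59/61, 1]
j=0 picked index 0: u0 ∈ [0, 3/61)
j=1 picked index 1: u0 ∈ [-25/732, 47/732)
j=2 picked index 2: u0 ∈ [-7/366, 47/366)
j=3 picked index 2: u0 ∈ [-25/244, 11/244)
j=4 picked index 3: u0 ∈ [-7/183, 5/183)
j=5 picked index 4: u0 ∈ [-41/732, 31/732)
j=6 picked index 5: u0 ∈ [-5/122, 3/122)
j=7 picked index 6: u0 ∈ [-43/732, 53/732)
j=8 picked index 7: u0 ∈ [-2/183, 22/183)
j=9 picked index 7: u0 ∈ [-23/244, 9/244)
j=10 picked index 8: u0 ∈ [-17/366, 31/366)
j=11 picked index 9: u0 ∈ [1/732, 13/732)
intersection: [1/732, 13/732)

1/732 13/732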